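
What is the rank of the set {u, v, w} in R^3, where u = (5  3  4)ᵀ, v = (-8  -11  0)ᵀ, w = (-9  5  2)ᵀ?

3

Row-reduce the 3×3 matrix with these as rows.
The echelon form has 3 nonzero rows, so the rank is 3.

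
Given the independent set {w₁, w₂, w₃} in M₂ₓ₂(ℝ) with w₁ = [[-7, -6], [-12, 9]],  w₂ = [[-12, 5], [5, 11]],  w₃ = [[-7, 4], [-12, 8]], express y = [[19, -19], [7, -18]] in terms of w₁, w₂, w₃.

Take coordinate vectors relative to {E₁₁, E₁₂, E₂₁, E₂₂}.
Write y = α₁w₁ + … + α₃w₃ and equate components.
Back-substitution yields (α₁, α₂, α₃) = (1, -1, -2).

y = w₁ - w₂ - 2w₃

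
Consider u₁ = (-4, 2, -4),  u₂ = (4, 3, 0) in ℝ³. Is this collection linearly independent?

Row-reduce the matrix whose columns are u₁, u₂.
The reduction yields 2 nonzero rows, so the rank is 2.
Since rank = 2 (the number of vectors), the set is linearly independent.

linearly independent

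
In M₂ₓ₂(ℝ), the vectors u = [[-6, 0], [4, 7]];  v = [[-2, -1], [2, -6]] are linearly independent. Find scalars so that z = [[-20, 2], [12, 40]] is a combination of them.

Take coordinate vectors relative to {E₁₁, E₁₂, E₂₁, E₂₂}.
Since u, v are independent, the coefficients expressing z are uniquely determined by a linear system.
Back-substitution yields (c₁, c₂) = (4, -2).

z = 4u - 2v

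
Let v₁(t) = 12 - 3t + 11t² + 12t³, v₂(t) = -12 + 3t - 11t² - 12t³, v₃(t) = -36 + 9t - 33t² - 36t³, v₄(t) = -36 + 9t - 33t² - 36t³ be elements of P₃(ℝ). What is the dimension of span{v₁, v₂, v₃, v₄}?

Use coordinates relative to {1, t, …, t³}.
Row-reduce the 4×4 matrix with these as rows.
The echelon form has 1 nonzero row, so the rank is 1.

1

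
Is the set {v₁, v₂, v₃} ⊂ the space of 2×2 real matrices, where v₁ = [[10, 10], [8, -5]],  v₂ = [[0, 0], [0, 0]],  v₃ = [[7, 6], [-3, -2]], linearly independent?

Write each element as a coordinate vector in ℝ⁴ using {E₁₁, E₁₂, E₂₁, E₂₂}.
One of the vectors is the zero vector, so the set is linearly dependent.

linearly dependent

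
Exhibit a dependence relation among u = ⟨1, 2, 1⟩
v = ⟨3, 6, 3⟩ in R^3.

3u - v = 0

Solve the homogeneous system with u, v as columns by row-reducing the coefficient matrix.
The free variable yields coefficients (3, -1) (any nonzero multiple also works).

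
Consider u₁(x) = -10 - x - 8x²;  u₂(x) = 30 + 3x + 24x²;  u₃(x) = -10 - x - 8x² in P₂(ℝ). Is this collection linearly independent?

Take coordinates with respect to the standard basis {1, x, x²}.
One vector is a scalar multiple of another, so the set is dependent.

linearly dependent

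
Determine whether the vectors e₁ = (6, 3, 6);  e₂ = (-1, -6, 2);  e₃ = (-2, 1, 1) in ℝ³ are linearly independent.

Place the vectors as rows of a 3×3 matrix and reduce to echelon form.
The reduction yields 3 nonzero rows, so the rank is 3.
Since rank = 3 (the number of vectors), the set is linearly independent.

linearly independent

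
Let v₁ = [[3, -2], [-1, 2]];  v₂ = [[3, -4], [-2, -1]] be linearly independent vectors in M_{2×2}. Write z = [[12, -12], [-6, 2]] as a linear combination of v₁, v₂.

z = 2v₁ + 2v₂

Work in coordinates with respect to the standard basis {E₁₁, E₁₂, E₂₁, E₂₂}.
Set up the augmented matrix [v₁ | v₂ | z] and row-reduce.
Back-substitution yields (α₁, α₂) = (2, 2).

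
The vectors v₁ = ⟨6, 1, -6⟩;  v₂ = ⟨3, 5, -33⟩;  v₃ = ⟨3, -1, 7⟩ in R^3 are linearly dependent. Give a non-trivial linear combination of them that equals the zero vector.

2v₁ - v₂ - 3v₃ = 0

Solve the homogeneous system with v₁, v₂, v₃ as columns by row-reducing the coefficient matrix.
One solution (up to scaling) is (2, -1, -3).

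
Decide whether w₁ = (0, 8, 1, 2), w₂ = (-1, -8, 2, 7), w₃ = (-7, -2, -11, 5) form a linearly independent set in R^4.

Place the vectors as rows of a 3×4 matrix and reduce to echelon form.
The reduction yields 3 nonzero rows, so the rank is 3.
Since rank = 3 (the number of vectors), the set is linearly independent.

linearly independent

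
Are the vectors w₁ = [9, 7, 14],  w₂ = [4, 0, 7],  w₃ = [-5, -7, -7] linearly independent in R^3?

linearly dependent

The matrix [w₁|w₂|w₃] has determinant 0.
A zero determinant means the columns are linearly dependent.
Indeed w₁ - w₂ + w₃ = 0.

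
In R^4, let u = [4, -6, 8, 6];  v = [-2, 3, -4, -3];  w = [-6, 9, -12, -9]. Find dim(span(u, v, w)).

Apply Gaussian elimination to the matrix whose rows are u, v, w.
Reduction leaves 1 leading entry, giving rank 1.

1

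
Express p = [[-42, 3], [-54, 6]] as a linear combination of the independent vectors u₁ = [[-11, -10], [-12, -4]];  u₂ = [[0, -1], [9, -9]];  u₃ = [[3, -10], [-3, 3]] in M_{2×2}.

p = 3u₁ - 3u₂ - 3u₃

Work in coordinates with respect to the standard basis {E₁₁, E₁₂, E₂₁, E₂₂}.
Write p = a₁u₁ + … + a₃u₃ and equate components.
The system has the unique solution (a₁, a₂, a₃) = (3, -3, -3).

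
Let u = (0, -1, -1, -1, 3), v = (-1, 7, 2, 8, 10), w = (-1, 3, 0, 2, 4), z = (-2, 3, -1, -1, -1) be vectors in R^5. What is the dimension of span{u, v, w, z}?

Apply Gaussian elimination to the matrix whose rows are u, v, w, z.
There are 3 pivot columns, so rank = 3.

dim = 3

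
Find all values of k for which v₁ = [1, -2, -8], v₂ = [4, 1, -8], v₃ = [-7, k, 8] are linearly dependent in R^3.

k = -4

Place the vectors as rows of a 3×3 matrix; dependence ⇔ determinant zero.
Expanding, det = -24*k - 96.
This vanishes exactly when k = -4.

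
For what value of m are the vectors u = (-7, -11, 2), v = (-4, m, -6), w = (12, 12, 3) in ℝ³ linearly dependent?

Dependence holds iff the 3×3 matrix [u v w] is singular.
The determinant works out to 60 - 45*m.
Setting this to zero gives m = 4/3.

m = 4/3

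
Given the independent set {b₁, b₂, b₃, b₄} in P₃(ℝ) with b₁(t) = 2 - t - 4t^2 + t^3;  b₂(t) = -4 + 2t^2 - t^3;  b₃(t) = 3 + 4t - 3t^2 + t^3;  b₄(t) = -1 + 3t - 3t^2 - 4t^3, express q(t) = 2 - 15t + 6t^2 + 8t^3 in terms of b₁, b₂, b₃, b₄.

Identify each element with its coordinate vector in ℝ⁴ via {1, t, …, t^3}.
Since b₁, b₂, b₃, b₄ are independent, the coefficients expressing q are uniquely determined by a linear system.
Row-reducing the augmented matrix gives the unique coefficients (c₁, …, c₄) = (1, -1, -2, -2).

q = b₁ - b₂ - 2b₃ - 2b₄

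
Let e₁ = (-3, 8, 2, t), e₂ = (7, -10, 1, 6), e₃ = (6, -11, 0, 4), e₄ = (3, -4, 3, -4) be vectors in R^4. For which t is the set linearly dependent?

t = -27/7

The vectors are dependent exactly when the determinant of the matrix with rows e₁, e₂, e₃, e₄ vanishes.
Cofactor expansion gives det = 42*t + 162.
This vanishes exactly when t = -27/7.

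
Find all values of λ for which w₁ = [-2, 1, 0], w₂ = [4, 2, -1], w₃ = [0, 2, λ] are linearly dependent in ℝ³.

λ = -1/2

The set is linearly dependent precisely when det[w₁; w₂; w₃] = 0.
The determinant works out to -8*λ - 4.
Solving -8*λ - 4 = 0 yields λ = -1/2.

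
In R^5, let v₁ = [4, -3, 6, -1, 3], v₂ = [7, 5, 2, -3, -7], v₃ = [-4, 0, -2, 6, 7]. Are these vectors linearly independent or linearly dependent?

linearly independent

Place the vectors as rows of a 3×5 matrix and reduce to echelon form.
The reduction yields 3 nonzero rows, so the rank is 3.
Since rank = 3 (the number of vectors), the set is linearly independent.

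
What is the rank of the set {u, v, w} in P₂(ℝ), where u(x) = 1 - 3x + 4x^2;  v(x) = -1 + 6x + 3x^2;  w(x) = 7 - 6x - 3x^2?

Pass to coordinate vectors with respect to the basis {1, x, x^2}.
Put the 3×3 matrix [u|v|w] into echelon form.
Reduction leaves 3 leading entries, giving rank 3.

rank 3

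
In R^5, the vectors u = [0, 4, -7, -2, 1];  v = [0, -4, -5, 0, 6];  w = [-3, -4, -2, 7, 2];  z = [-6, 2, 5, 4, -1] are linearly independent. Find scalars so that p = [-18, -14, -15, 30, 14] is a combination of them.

Set up the augmented matrix [u | v | w | z | p] and row-reduce.
Back-substitution yields (c₁, …, c₄) = (1, 1, 4, 1).

p = u + v + 4w + z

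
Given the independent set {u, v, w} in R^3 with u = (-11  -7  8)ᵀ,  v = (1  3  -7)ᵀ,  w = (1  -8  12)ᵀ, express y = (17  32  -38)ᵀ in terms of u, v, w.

y = -2u - 2v - 3w

Write y = α₁u + … + α₃w and equate components.
The system has the unique solution (α₁, α₂, α₃) = (-2, -2, -3).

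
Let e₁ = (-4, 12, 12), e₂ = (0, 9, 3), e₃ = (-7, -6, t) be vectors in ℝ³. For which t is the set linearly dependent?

t = 12

The set is linearly dependent precisely when det[e₁; e₂; e₃] = 0.
Cofactor expansion gives det = 432 - 36*t.
Solving 432 - 36*t = 0 yields t = 12.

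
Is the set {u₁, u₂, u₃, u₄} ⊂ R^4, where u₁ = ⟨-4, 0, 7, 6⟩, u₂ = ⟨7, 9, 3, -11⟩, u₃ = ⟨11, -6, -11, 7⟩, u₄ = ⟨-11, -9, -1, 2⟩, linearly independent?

Place the vectors as rows of a 4×4 matrix and reduce to echelon form.
The reduction yields 4 nonzero rows, so the rank is 4.
Since rank = 4 (the number of vectors), the set is linearly independent.

linearly independent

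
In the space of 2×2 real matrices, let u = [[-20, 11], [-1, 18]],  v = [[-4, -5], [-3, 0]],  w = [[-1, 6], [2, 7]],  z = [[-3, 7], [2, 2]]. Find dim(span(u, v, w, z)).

Use coordinates relative to {E₁₁, E₁₂, E₂₁, E₂₂}.
Apply Gaussian elimination to the matrix whose rows are u, v, w, z.
Reduction leaves 3 leading entries, giving rank 3.

3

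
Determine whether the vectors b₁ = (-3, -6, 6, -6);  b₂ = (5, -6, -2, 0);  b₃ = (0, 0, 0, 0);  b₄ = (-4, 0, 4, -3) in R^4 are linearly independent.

linearly dependent

One of the vectors is the zero vector, so the set is linearly dependent.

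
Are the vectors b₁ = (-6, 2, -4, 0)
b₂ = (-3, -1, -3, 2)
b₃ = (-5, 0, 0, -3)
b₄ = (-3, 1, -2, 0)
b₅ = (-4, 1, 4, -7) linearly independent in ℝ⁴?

There are 5 vectors in a 4-dimensional space, so they cannot be linearly independent.

linearly dependent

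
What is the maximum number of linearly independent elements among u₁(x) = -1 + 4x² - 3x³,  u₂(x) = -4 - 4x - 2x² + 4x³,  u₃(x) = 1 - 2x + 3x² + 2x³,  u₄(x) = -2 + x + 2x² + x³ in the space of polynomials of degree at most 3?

4

Use coordinates relative to {1, x, …, x³}.
Row-reduce the 4×4 matrix with these as rows.
Exactly 4 pivots survive; hence the rank is 4.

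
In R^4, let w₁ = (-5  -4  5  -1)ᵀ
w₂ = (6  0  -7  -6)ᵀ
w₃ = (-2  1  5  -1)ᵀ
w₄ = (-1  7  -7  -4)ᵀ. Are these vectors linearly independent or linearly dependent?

Form the 4×4 matrix with these as columns; its determinant is -1954.
A nonzero determinant means the columns are linearly independent.

linearly independent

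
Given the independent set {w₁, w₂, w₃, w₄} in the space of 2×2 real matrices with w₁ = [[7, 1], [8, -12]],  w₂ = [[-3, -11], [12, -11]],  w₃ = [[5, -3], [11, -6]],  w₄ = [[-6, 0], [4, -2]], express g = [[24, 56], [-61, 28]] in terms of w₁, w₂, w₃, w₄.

Identify each element with its coordinate vector in ℝ⁴ via {E₁₁, E₁₂, E₂₁, E₂₂}.
Write g = a₁w₁ + … + a₄w₄ and equate components.
Back-substitution yields (a₁, …, a₄) = (3, -4, -3, -1).

g = 3w₁ - 4w₂ - 3w₃ - w₄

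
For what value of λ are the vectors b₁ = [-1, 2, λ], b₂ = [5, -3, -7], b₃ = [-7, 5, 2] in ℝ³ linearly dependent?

Place the vectors as rows of a 3×3 matrix; dependence ⇔ determinant zero.
Cofactor expansion gives det = 4*λ + 49.
Solving 4*λ + 49 = 0 yields λ = -49/4.

λ = -49/4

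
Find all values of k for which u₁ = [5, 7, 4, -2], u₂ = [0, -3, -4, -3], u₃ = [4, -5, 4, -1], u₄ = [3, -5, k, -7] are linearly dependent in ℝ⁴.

The vectors are dependent exactly when the determinant of the matrix with rows u₁, u₂, u₃, u₄ vanishes.
The determinant works out to 168*k + 896.
This vanishes exactly when k = -16/3.

k = -16/3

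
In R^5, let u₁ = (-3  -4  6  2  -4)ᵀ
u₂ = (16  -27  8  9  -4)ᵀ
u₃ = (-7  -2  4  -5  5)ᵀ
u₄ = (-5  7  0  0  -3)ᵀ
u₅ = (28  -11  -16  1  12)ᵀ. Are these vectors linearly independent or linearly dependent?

linearly dependent

Place the vectors as rows of a 5×5 matrix and reduce to echelon form.
The reduction yields 3 nonzero rows, so the rank is 3.
Since rank 3 < 5, the set is linearly dependent.
Indeed 2u₁ - u₂ - u₃ - 3u₄ = 0.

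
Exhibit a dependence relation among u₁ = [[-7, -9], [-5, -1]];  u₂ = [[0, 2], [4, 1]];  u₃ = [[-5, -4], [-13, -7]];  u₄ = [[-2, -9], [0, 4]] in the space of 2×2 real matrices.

Write each element as a vector in ℝ⁴ using {E₁₁, E₁₂, E₂₁, E₂₂}.
Row-reduce the matrix with u₁, u₂, u₃, u₄ as columns; the null space gives the coefficients.
A generator of the null space is (1, -2, -1, -1).

u₁ - 2u₂ - u₃ - u₄ = 0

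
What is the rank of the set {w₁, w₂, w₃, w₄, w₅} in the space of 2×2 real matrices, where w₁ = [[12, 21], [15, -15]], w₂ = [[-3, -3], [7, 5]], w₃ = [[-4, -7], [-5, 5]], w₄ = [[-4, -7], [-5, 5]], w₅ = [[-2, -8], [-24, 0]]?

Represent each element by its coordinate vector in ℝ⁴.
Form the matrix with w₁, w₂, w₃, w₄, w₅ as columns and reduce.
Reduction leaves 2 leading entries, giving rank 2.
(With 5 elements in a 4-dimensional space the rank is at most 4.)

rank 2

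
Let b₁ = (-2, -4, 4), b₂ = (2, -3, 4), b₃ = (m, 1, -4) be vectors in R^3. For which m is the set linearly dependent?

The set is linearly dependent precisely when det[b₁; b₂; b₃] = 0.
Cofactor expansion gives det = -4*m - 40.
Solving -4*m - 40 = 0 yields m = -10.

m = -10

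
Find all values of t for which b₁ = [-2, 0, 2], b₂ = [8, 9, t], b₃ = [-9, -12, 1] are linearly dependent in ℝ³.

t = -2

Place the vectors as rows of a 3×3 matrix; dependence ⇔ determinant zero.
The determinant works out to -24*t - 48.
This vanishes exactly when t = -2.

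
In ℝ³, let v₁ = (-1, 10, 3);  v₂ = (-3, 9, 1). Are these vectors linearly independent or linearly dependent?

Row-reduce the matrix whose columns are v₁, v₂.
The reduction yields 2 nonzero rows, so the rank is 2.
Since rank = 2 (the number of vectors), the set is linearly independent.

linearly independent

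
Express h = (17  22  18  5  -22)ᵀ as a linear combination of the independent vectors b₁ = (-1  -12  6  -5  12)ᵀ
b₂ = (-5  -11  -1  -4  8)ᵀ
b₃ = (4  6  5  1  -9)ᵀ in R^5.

h = b₁ - 2b₂ + 2b₃

Write h = c₁b₁ + … + c₃b₃ and equate components.
The system has the unique solution (c₁, c₂, c₃) = (1, -2, 2).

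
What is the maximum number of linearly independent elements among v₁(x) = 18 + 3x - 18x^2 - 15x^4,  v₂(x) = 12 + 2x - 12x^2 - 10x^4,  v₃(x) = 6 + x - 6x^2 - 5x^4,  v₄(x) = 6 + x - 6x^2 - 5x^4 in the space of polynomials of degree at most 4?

1

Represent each element by its coordinate vector in ℝ⁵.
Row-reduce the 4×5 matrix with these as rows.
There is 1 pivot column, so rank = 1.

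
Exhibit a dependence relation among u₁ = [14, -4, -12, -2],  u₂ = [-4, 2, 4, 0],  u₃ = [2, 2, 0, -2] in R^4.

u₁ + 3u₂ - u₃ = 0

Row-reduce the matrix with u₁, u₂, u₃ as columns; the null space gives the coefficients.
The free variable yields coefficients (1, 3, -1) (any nonzero multiple also works).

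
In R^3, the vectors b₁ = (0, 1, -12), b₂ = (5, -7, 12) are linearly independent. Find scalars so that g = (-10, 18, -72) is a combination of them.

Solve the system with b₁, b₂ as columns and g as the right-hand side.
Row-reducing the augmented matrix gives the unique coefficients (a₁, a₂) = (4, -2).

g = 4b₁ - 2b₂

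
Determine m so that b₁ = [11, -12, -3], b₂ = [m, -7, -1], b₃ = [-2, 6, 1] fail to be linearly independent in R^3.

Dependence holds iff the 3×3 matrix [b₁ b₂ b₃] is singular.
Expanding, det = 7 - 6*m.
This vanishes exactly when m = 7/6.

m = 7/6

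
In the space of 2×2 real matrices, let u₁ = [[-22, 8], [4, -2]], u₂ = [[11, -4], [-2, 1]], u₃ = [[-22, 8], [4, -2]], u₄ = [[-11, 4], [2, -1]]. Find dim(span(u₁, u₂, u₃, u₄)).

1

Represent each element by its coordinate vector in ℝ⁴.
Apply Gaussian elimination to the matrix whose rows are u₁, u₂, u₃, u₄.
The echelon form has 1 nonzero row, so the rank is 1.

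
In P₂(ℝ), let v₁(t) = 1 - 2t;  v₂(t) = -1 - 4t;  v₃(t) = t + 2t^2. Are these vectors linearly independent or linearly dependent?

Write each element as a coordinate vector in ℝ³ using {1, t, t^2}.
Form the 3×3 matrix with these as columns; its determinant is -12.
A nonzero determinant means the columns are linearly independent.

linearly independent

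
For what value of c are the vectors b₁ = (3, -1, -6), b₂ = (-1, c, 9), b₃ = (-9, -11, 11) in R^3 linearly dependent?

Dependence holds iff the 3×3 matrix [b₁ b₂ b₃] is singular.
Expanding, det = 301 - 21*c.
This vanishes exactly when c = 43/3.

c = 43/3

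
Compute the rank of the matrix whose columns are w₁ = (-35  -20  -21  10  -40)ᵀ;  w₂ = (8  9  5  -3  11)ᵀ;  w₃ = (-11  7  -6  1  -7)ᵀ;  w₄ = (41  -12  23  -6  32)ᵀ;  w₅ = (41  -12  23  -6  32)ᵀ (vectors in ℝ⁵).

2

Apply Gaussian elimination to the matrix whose rows are w₁, w₂, w₃, w₄, w₅.
Reduction leaves 2 leading entries, giving rank 2.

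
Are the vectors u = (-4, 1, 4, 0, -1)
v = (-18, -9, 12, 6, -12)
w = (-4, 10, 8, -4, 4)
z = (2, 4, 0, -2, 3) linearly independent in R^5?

Row-reduce the matrix whose columns are u, v, w, z.
The reduction yields 2 nonzero rows, so the rank is 2.
Since rank 2 < 4, the set is linearly dependent.
Indeed 12u - 2v - 3w = 0.

linearly dependent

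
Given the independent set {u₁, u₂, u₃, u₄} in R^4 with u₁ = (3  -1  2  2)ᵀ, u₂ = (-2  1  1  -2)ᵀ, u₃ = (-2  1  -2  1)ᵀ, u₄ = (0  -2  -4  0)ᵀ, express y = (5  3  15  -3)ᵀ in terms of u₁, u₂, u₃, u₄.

y = -u₁ - u₂ - 3u₃ - 3u₄

Solve the system with u₁, u₂, u₃, u₄ as columns and y as the right-hand side.
Back-substitution yields (c₁, …, c₄) = (-1, -1, -3, -3).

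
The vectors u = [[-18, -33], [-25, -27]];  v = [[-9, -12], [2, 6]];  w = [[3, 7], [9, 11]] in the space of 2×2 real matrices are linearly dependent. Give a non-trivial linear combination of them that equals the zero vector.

u - v + 3w = 0

Take coordinates with respect to {E₁₁, E₁₂, E₂₁, E₂₂}.
Write the vectors as columns of a matrix and find a nonzero vector in its null space.
A generator of the null space is (1, -1, 3).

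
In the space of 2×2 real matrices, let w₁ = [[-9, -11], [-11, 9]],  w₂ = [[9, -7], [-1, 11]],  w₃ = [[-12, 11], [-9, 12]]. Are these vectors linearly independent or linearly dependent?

linearly independent

Write each element as a coordinate vector in ℝ⁴ using {E₁₁, E₁₂, E₂₁, E₂₂}.
Place the vectors as rows of a 3×4 matrix and reduce to echelon form.
The reduction yields 3 nonzero rows, so the rank is 3.
Since rank = 3 (the number of vectors), the set is linearly independent.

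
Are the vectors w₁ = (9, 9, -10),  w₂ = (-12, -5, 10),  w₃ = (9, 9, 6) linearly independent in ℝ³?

The matrix [w₁|w₂|w₃] has determinant 1008.
A nonzero determinant means the columns are linearly independent.

linearly independent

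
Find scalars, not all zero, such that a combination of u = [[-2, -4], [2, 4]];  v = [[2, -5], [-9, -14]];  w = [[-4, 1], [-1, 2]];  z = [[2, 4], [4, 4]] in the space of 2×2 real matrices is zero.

u + v + w + 2z = 0

Write each element as a vector in ℝ⁴ using {E₁₁, E₁₂, E₂₁, E₂₂}.
Set up α₁u + … + α₄z = 0 and solve the homogeneous system.
One solution (up to scaling) is (1, 1, 1, 2).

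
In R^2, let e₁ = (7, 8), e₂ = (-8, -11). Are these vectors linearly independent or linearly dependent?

linearly independent

Place the vectors as rows of a 2×2 matrix and reduce to echelon form.
The reduction yields 2 nonzero rows, so the rank is 2.
Since rank = 2 (the number of vectors), the set is linearly independent.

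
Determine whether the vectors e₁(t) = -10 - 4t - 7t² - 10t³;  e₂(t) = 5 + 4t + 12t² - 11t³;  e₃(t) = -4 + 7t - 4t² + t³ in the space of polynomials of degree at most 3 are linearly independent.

Write each element as a coordinate vector in ℝ⁴ using {1, t, …, t³}.
Row-reduce the matrix whose columns are e₁, e₂, e₃.
The reduction yields 3 nonzero rows, so the rank is 3.
Since rank = 3 (the number of vectors), the set is linearly independent.

linearly independent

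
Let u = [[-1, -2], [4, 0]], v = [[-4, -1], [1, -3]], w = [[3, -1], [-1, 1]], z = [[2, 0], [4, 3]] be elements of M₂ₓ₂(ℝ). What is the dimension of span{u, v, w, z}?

4

Use coordinates relative to {E₁₁, E₁₂, E₂₁, E₂₂}.
Form the matrix with u, v, w, z as columns and reduce.
There are 4 pivot columns, so rank = 4.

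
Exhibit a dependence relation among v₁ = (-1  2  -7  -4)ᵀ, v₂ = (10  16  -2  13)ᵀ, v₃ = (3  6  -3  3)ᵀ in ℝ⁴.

Row-reduce the matrix with v₁, v₂, v₃ as columns; the null space gives the coefficients.
The free variable yields coefficients (1, 1, -3) (any nonzero multiple also works).

v₁ + v₂ - 3v₃ = 0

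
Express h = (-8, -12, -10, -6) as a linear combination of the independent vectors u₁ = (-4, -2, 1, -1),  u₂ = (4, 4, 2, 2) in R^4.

Write h = a₁u₁ + a₂u₂ and equate components.
The system has the unique solution (a₁, a₂) = (-2, -4).

h = -2u₁ - 4u₂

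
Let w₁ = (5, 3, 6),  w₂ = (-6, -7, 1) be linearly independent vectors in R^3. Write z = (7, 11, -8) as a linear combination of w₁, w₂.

z = -w₁ - 2w₂

Solve the system with w₁, w₂ as columns and z as the right-hand side.
The system has the unique solution (α₁, α₂) = (-1, -2).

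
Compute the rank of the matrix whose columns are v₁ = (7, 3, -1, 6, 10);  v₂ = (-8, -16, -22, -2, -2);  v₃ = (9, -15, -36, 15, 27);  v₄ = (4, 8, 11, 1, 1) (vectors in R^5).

Put the 5×4 matrix [v₁|v₂|v₃|v₄] into echelon form.
Reduction leaves 2 leading entries, giving rank 2.

rank 2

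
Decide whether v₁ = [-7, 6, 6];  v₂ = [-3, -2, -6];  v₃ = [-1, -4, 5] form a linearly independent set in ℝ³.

linearly independent

Place the vectors as rows of a 3×3 matrix and reduce to echelon form.
The reduction yields 3 nonzero rows, so the rank is 3.
Since rank = 3 (the number of vectors), the set is linearly independent.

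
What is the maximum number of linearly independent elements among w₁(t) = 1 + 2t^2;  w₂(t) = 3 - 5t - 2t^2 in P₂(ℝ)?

Use coordinates relative to {1, t, t^2}.
Form the matrix with w₁, w₂ as columns and reduce.
Reduction leaves 2 leading entries, giving rank 2.

2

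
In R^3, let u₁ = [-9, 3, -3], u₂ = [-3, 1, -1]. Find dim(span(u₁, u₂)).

Form the matrix with u₁, u₂ as columns and reduce.
Exactly 1 pivot survives; hence the rank is 1.

dim = 1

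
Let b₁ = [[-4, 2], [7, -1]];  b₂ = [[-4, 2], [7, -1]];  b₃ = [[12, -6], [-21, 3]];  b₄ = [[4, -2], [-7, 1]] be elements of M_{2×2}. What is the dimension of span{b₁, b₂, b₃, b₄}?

Pass to coordinate vectors with respect to the basis {E₁₁, E₁₂, E₂₁, E₂₂}.
Put the 4×4 matrix [b₁|b₂|b₃|b₄] into echelon form.
The echelon form has 1 nonzero row, so the rank is 1.

dim = 1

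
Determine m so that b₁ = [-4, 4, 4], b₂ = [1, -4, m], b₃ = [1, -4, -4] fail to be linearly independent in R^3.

m = -4

The set is linearly dependent precisely when det[b₁; b₂; b₃] = 0.
Expanding, det = -12*m - 48.
Solving -12*m - 48 = 0 yields m = -4.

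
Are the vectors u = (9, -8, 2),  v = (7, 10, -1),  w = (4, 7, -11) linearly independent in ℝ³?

Place the vectors as rows of a 3×3 matrix and reduce to echelon form.
The reduction yields 3 nonzero rows, so the rank is 3.
Since rank = 3 (the number of vectors), the set is linearly independent.

linearly independent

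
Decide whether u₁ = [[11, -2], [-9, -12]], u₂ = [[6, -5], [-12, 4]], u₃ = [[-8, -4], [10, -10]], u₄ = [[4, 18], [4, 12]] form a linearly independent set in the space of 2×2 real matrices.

Take coordinates with respect to the standard basis {E₁₁, E₁₂, E₂₁, E₂₂}.
Form the 4×4 matrix with these as columns; its determinant is 0.
A zero determinant means the columns are linearly dependent.

linearly dependent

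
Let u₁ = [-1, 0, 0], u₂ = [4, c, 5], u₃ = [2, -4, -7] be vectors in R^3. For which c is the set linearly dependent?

Place the vectors as rows of a 3×3 matrix; dependence ⇔ determinant zero.
Cofactor expansion gives det = 7*c - 20.
Setting this to zero gives c = 20/7.

c = 20/7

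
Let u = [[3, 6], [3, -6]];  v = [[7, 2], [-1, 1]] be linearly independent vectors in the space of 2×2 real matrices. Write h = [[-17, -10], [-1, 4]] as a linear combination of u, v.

Identify each element with its coordinate vector in ℝ⁴ via {E₁₁, E₁₂, E₂₁, E₂₂}.
Since u, v are independent, the coefficients expressing h are uniquely determined by a linear system.
Back-substitution yields (α₁, α₂) = (-1, -2).

h = -u - 2v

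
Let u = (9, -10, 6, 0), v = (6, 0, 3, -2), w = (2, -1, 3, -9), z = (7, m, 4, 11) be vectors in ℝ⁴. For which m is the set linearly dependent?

The vectors are dependent exactly when the determinant of the matrix with rows u, v, w, z vanishes.
Cofactor expansion gives det = 111*m + 1739.
Solving 111*m + 1739 = 0 yields m = -47/3.

m = -47/3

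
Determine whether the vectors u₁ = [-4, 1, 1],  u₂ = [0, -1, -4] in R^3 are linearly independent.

linearly independent

Row-reduce the matrix whose columns are u₁, u₂.
The reduction yields 2 nonzero rows, so the rank is 2.
Since rank = 2 (the number of vectors), the set is linearly independent.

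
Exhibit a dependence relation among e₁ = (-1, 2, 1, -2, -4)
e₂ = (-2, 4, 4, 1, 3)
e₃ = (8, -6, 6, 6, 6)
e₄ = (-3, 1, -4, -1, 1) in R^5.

2e₁ + e₃ + 2e₄ = 0

Row-reduce the matrix with e₁, e₂, e₃, e₄ as columns; the null space gives the coefficients.
The free variable yields coefficients (2, 0, 1, 2) (any nonzero multiple also works).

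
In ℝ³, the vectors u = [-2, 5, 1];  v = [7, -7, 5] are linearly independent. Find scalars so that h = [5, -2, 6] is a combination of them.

h = u + v

Solve the system with u, v as columns and h as the right-hand side.
The system has the unique solution (a₁, a₂) = (1, 1).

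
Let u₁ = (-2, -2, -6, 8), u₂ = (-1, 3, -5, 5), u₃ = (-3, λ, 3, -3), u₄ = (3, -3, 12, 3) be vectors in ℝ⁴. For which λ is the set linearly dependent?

λ = -27

The vectors are dependent exactly when the determinant of the matrix with rows u₁, u₂, u₃, u₄ vanishes.
The determinant works out to -66*λ - 1782.
This vanishes exactly when λ = -27.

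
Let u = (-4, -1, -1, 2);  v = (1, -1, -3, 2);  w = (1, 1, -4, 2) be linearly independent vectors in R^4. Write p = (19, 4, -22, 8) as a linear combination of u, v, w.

p = -3u + 3v + 4w

Since u, v, w are independent, the coefficients expressing p are uniquely determined by a linear system.
Row-reducing the augmented matrix gives the unique coefficients (a₁, a₂, a₃) = (-3, 3, 4).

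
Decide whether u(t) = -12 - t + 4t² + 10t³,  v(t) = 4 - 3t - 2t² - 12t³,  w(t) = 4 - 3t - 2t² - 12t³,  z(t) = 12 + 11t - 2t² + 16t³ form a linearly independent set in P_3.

Write each element as a coordinate vector in ℝ⁴ using {1, t, …, t³}.
Two of the vectors are equal, giving an immediate dependence.

linearly dependent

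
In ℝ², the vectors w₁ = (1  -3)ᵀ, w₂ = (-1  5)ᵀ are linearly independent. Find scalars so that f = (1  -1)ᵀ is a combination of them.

Solve the system with w₁, w₂ as columns and f as the right-hand side.
The system has the unique solution (a₁, a₂) = (2, 1).

f = 2w₁ + w₂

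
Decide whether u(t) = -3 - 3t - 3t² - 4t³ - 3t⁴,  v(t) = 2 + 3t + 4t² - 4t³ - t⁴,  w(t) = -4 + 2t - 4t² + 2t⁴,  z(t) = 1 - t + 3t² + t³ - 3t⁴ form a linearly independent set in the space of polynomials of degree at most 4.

linearly independent

Take coordinates with respect to the standard basis {1, t, …, t⁴}.
Row-reduce the matrix whose columns are u, v, w, z.
The reduction yields 4 nonzero rows, so the rank is 4.
Since rank = 4 (the number of vectors), the set is linearly independent.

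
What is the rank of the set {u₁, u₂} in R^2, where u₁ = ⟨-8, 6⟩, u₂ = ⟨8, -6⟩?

Form the matrix with u₁, u₂ as columns and reduce.
Reduction leaves 1 leading entry, giving rank 1.

1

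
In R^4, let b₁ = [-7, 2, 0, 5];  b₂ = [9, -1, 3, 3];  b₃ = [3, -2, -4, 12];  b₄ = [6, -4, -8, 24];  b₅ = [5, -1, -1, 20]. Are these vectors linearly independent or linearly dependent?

linearly dependent

There are 5 vectors in a 4-dimensional space, so they cannot be linearly independent.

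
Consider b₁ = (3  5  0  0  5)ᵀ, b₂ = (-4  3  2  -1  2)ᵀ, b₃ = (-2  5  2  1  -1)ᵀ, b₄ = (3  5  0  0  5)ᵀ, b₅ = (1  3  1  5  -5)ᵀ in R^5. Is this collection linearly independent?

Two of the vectors are equal, giving an immediate dependence.

linearly dependent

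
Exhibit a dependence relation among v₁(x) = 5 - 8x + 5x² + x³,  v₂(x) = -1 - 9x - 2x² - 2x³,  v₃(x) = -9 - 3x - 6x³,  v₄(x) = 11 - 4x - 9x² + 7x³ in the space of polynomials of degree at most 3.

v₁ - 2v₂ + 2v₃ + v₄ = 0

Take coordinates with respect to {1, x, …, x³}.
Solve the homogeneous system with v₁, v₂, v₃, v₄ as columns by row-reducing the coefficient matrix.
The free variable yields coefficients (1, -2, 2, 1) (any nonzero multiple also works).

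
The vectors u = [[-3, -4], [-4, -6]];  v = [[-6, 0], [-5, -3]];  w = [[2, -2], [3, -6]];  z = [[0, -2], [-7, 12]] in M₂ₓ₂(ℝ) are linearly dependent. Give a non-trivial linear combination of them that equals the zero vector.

2u - 2v - 3w - z = 0

Write each element as a vector in ℝ⁴ using {E₁₁, E₁₂, E₂₁, E₂₂}.
Row-reduce the matrix with u, v, w, z as columns; the null space gives the coefficients.
One solution (up to scaling) is (2, -2, -3, -1).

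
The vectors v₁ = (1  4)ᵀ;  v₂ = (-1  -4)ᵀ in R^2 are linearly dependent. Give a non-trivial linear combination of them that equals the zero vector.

v₁ + v₂ = 0

Write the vectors as columns of a matrix and find a nonzero vector in its null space.
The free variable yields coefficients (1, 1) (any nonzero multiple also works).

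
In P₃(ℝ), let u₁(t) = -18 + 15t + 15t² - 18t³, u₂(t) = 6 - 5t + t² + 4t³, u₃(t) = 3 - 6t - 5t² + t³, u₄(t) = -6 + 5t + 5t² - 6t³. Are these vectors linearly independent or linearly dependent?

linearly dependent

Take coordinates with respect to the standard basis {1, t, …, t³}.
One vector is a scalar multiple of another, so the set is dependent.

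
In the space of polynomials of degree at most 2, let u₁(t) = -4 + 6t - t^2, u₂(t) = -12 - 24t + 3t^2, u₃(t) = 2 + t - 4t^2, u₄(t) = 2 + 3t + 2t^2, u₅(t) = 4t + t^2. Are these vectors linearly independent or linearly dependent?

linearly dependent

Write each element as a coordinate vector in ℝ³ using {1, t, t^2}.
There are 5 vectors in a 3-dimensional space, so they cannot be linearly independent.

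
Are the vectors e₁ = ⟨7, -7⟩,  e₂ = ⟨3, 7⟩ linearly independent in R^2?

linearly independent

The matrix [e₁|e₂] has determinant 70.
A nonzero determinant means the columns are linearly independent.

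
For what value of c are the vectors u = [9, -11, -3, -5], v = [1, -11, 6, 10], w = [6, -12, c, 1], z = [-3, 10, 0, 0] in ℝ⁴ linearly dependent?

The vectors are dependent exactly when the determinant of the matrix with rows u, v, w, z vanishes.
Expanding, det = 273 - 455*c.
Setting this to zero gives c = 3/5.

c = 3/5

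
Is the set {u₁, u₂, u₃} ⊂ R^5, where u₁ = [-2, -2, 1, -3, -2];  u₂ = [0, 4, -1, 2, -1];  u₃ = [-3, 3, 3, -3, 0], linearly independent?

Place the vectors as rows of a 3×5 matrix and reduce to echelon form.
The reduction yields 3 nonzero rows, so the rank is 3.
Since rank = 3 (the number of vectors), the set is linearly independent.

linearly independent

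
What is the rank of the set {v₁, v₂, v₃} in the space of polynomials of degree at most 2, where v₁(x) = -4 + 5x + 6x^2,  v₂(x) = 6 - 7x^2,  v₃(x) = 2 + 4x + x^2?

Represent each element by its coordinate vector in ℝ³.
Row-reduce the 3×3 matrix with these as rows.
Reduction leaves 3 leading entries, giving rank 3.

rank 3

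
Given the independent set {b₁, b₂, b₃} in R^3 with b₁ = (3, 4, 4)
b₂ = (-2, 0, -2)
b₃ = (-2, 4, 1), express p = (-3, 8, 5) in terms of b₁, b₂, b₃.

Set up the augmented matrix [b₁ | b₂ | b₃ | p] and row-reduce.
Row-reducing the augmented matrix gives the unique coefficients (α₁, α₂, α₃) = (-1, -3, 3).

p = -b₁ - 3b₂ + 3b₃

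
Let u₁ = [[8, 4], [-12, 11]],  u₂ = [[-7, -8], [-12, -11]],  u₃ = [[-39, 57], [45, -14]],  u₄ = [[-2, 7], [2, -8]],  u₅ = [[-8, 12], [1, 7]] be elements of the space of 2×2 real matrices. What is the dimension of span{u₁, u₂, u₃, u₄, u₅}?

Represent each element by its coordinate vector in ℝ⁴.
Apply Gaussian elimination to the matrix whose rows are u₁, u₂, u₃, u₄, u₅.
Reduction leaves 4 leading entries, giving rank 4.
(With 5 elements in a 4-dimensional space the rank is at most 4.)

dim = 4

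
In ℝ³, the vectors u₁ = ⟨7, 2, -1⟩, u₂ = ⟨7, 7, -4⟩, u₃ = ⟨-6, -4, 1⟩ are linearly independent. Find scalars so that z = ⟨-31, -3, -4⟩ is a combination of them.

z = -4u₁ + 3u₂ + 4u₃

Since u₁, u₂, u₃ are independent, the coefficients expressing z are uniquely determined by a linear system.
The system has the unique solution (a₁, a₂, a₃) = (-4, 3, 4).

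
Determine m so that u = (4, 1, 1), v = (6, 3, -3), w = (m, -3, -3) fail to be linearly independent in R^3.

The vectors are dependent exactly when the determinant of the matrix with rows u, v, w vanishes.
Expanding, det = -6*m - 72.
This vanishes exactly when m = -12.

m = -12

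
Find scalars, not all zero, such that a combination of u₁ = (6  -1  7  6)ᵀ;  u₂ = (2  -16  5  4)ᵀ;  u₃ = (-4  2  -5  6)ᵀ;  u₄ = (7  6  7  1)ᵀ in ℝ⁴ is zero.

2u₁ - u₂ - u₃ - 2u₄ = 0

Set up α₁u₁ + … + α₄u₄ = 0 and solve the homogeneous system.
One solution (up to scaling) is (2, -1, -1, -2).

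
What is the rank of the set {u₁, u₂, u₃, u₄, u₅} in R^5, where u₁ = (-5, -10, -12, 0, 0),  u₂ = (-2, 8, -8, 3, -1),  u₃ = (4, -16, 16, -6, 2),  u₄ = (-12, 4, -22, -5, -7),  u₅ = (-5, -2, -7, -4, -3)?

Apply Gaussian elimination to the matrix whose rows are u₁, u₂, u₃, u₄, u₅.
There are 3 pivot columns, so rank = 3.

3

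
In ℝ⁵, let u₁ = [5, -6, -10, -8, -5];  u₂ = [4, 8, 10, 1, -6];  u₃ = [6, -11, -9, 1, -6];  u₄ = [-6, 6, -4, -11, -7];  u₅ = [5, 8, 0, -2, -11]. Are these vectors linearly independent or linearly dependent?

Place the vectors as rows of a 5×5 matrix and reduce to echelon form.
The reduction yields 5 nonzero rows, so the rank is 5.
Since rank = 5 (the number of vectors), the set is linearly independent.

linearly independent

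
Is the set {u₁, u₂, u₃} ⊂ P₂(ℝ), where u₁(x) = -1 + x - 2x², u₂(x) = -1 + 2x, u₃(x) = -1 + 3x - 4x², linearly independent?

Write each element as a coordinate vector in ℝ³ using {1, x, x²}.
Row-reduce the matrix whose columns are u₁, u₂, u₃.
The reduction yields 3 nonzero rows, so the rank is 3.
Since rank = 3 (the number of vectors), the set is linearly independent.

linearly independent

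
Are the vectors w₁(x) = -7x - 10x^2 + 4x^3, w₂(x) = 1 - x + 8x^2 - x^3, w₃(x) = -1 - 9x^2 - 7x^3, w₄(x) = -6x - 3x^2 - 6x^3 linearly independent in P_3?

linearly independent

Take coordinates with respect to the standard basis {1, x, …, x^3}.
The matrix [w₁|w₂|w₃|w₄] has determinant 306.
A nonzero determinant means the columns are linearly independent.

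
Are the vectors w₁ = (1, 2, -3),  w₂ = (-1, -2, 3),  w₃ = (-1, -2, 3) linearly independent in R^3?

Two of the vectors are equal, giving an immediate dependence.

linearly dependent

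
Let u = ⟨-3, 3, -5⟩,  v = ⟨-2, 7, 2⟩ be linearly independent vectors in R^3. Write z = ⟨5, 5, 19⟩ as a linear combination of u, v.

Set up the augmented matrix [u | v | z] and row-reduce.
Back-substitution yields (α₁, α₂) = (-3, 2).

z = -3u + 2v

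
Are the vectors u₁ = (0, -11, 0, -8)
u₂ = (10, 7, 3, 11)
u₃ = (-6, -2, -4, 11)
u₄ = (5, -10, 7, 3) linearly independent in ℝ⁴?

linearly independent

The matrix [u₁|u₂|u₃|u₄] has determinant -11451.
A nonzero determinant means the columns are linearly independent.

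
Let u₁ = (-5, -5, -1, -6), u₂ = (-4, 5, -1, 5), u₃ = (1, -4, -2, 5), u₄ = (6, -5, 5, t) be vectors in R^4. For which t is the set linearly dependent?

t = -19

The vectors are dependent exactly when the determinant of the matrix with rows u₁, u₂, u₃, u₄ vanishes.
Expanding, det = 104*t + 1976.
This vanishes exactly when t = -19.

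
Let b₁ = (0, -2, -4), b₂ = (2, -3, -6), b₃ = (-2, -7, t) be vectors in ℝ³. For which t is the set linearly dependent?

The set is linearly dependent precisely when det[b₁; b₂; b₃] = 0.
The determinant works out to 4*t + 56.
This vanishes exactly when t = -14.

t = -14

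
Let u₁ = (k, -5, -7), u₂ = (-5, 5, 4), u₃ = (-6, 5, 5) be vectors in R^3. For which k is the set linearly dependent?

Place the vectors as rows of a 3×3 matrix; dependence ⇔ determinant zero.
Cofactor expansion gives det = 5*k - 40.
Solving 5*k - 40 = 0 yields k = 8.

k = 8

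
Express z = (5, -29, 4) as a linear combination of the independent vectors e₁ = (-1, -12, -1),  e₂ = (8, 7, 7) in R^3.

z = 3e₁ + e₂

Write z = a₁e₁ + a₂e₂ and equate components.
Back-substitution yields (a₁, a₂) = (3, 1).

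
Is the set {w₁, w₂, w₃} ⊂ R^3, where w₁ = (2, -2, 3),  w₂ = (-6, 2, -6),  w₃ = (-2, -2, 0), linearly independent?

Form the 3×3 matrix with these as columns; its determinant is 0.
A zero determinant means the columns are linearly dependent.

linearly dependent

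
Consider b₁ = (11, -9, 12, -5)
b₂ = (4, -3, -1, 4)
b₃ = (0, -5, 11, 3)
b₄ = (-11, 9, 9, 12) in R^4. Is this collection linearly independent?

linearly independent

Row-reduce the matrix whose columns are b₁, b₂, b₃, b₄.
The reduction yields 4 nonzero rows, so the rank is 4.
Since rank = 4 (the number of vectors), the set is linearly independent.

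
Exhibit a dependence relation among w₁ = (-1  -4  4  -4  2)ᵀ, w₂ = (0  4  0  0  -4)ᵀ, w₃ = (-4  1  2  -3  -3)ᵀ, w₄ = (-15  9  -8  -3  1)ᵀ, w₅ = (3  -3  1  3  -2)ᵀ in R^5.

Row-reduce the matrix with w₁, w₂, w₃, w₄, w₅ as columns; the null space gives the coefficients.
One solution (up to scaling) is (3, 3, -3, 1, 2).

3w₁ + 3w₂ - 3w₃ + w₄ + 2w₅ = 0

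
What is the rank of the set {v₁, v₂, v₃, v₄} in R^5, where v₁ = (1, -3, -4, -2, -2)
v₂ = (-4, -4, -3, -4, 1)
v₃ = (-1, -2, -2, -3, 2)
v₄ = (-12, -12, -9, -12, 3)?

Apply Gaussian elimination to the matrix whose rows are v₁, v₂, v₃, v₄.
Exactly 3 pivots survive; hence the rank is 3.

3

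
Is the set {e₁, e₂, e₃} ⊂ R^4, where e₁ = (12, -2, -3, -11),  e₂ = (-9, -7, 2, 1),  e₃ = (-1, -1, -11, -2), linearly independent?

Place the vectors as rows of a 3×4 matrix and reduce to echelon form.
The reduction yields 3 nonzero rows, so the rank is 3.
Since rank = 3 (the number of vectors), the set is linearly independent.

linearly independent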